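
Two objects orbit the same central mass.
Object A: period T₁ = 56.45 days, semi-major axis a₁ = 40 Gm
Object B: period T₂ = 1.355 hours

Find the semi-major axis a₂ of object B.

Convert to SI: T₁ = 56.45 days = 4.87728e+06 s; a₁ = 40 Gm = 4e+10 m; T₂ = 1.355 hours = 4878 s.
Kepler's third law: (T₁/T₂)² = (a₁/a₂)³ ⇒ a₂ = a₁ · (T₂/T₁)^(2/3).
T₂/T₁ = 4878 / 4.87728e+06 = 0.00100015.
a₂ = 4e+10 · (0.00100015)^(2/3) m ≈ 4e+08 m = 400 Mm.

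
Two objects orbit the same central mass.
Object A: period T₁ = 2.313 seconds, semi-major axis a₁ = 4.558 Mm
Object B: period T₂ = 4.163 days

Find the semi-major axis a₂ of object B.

Convert to SI: a₁ = 4.558 Mm = 4.558e+06 m; T₂ = 4.163 days = 359683 s.
Kepler's third law: (T₁/T₂)² = (a₁/a₂)³ ⇒ a₂ = a₁ · (T₂/T₁)^(2/3).
T₂/T₁ = 359683 / 2.313 = 155505.
a₂ = 4.558e+06 · (155505)^(2/3) m ≈ 1.318e+10 m = 13.18 Gm.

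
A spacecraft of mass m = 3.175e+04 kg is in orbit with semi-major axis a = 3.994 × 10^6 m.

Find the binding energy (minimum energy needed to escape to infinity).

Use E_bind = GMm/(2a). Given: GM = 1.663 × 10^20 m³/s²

Total orbital energy is E = −GMm/(2a); binding energy is E_bind = −E = GMm/(2a).
E_bind = 1.663e+20 · 3.175e+04 / (2 · 3.994e+06) J ≈ 6.61e+17 J = 661 PJ.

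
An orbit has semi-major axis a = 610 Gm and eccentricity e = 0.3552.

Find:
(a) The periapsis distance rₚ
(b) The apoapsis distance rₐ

Convert to SI: a = 610 Gm = 6.1e+11 m.
(a) rₚ = a(1 − e) = 6.1e+11 · (1 − 0.3552) = 6.1e+11 · 0.6448 ≈ 3.933e+11 m = 393.3 Gm.
(b) rₐ = a(1 + e) = 6.1e+11 · (1 + 0.3552) = 6.1e+11 · 1.3552 ≈ 8.267e+11 m = 826.7 Gm.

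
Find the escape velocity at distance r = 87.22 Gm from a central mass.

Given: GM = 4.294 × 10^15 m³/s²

Convert to SI: r = 87.22 Gm = 8.722e+10 m.
Escape velocity comes from setting total energy to zero: ½v² − GM/r = 0 ⇒ v_esc = √(2GM / r).
v_esc = √(2 · 4.294e+15 / 8.722e+10) m/s ≈ 313.8 m/s = 313.8 m/s.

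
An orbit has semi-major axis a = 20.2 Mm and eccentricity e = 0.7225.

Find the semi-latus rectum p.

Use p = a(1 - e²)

Convert to SI: a = 20.2 Mm = 2.02e+07 m.
p = a (1 − e²).
p = 2.02e+07 · (1 − (0.7225)²) = 2.02e+07 · 0.477994 ≈ 9.655e+06 m = 9.655 Mm.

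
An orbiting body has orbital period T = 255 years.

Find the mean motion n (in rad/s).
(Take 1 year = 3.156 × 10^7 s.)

Convert to SI: T = 255 years = 8.0478e+09 s.
n = 2π / T.
n = 2π / 8.0478e+09 s ≈ 7.807e-10 rad/s.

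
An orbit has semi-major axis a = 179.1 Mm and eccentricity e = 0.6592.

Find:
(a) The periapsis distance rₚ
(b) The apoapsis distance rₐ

Convert to SI: a = 179.1 Mm = 1.791e+08 m.
(a) rₚ = a(1 − e) = 1.791e+08 · (1 − 0.6592) = 1.791e+08 · 0.3408 ≈ 6.104e+07 m = 61.04 Mm.
(b) rₐ = a(1 + e) = 1.791e+08 · (1 + 0.6592) = 1.791e+08 · 1.6592 ≈ 2.972e+08 m = 297.2 Mm.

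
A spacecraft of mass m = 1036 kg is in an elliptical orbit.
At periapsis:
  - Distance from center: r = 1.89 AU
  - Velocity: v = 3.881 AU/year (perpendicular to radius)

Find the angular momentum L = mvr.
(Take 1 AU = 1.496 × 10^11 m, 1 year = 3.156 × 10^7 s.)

Convert to SI: r = 1.89 AU = 2.82744e+11 m; v = 3.881 AU/year = 18396.6 m/s.
Since v is perpendicular to r, L = m · v · r.
L = 1036 · 18396.6 · 2.82744e+11 kg·m²/s ≈ 5.389e+18 kg·m²/s.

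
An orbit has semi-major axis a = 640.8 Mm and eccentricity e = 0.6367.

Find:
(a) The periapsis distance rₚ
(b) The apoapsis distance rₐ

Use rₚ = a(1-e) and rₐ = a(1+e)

Convert to SI: a = 640.8 Mm = 6.408e+08 m.
(a) rₚ = a(1 − e) = 6.408e+08 · (1 − 0.6367) = 6.408e+08 · 0.3633 ≈ 2.328e+08 m = 232.8 Mm.
(b) rₐ = a(1 + e) = 6.408e+08 · (1 + 0.6367) = 6.408e+08 · 1.6367 ≈ 1.049e+09 m = 1.049 Gm.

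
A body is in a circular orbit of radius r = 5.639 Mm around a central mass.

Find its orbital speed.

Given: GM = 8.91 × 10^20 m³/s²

Convert to SI: r = 5.639 Mm = 5.639e+06 m.
For a circular orbit, gravity supplies the centripetal force, so v = √(GM / r).
v = √(8.91e+20 / 5.639e+06) m/s ≈ 1.257e+07 m/s = 1.257e+04 km/s.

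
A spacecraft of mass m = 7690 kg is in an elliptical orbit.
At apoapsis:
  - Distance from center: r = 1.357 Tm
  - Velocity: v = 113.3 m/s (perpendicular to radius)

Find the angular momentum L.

Convert to SI: r = 1.357 Tm = 1.357e+12 m.
Since v is perpendicular to r, L = m · v · r.
L = 7690 · 113.3 · 1.357e+12 kg·m²/s ≈ 1.182e+18 kg·m²/s.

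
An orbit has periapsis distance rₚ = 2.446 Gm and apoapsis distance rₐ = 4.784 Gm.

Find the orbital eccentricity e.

Convert to SI: rₚ = 2.446 Gm = 2.446e+09 m; rₐ = 4.784 Gm = 4.784e+09 m.
e = (rₐ − rₚ) / (rₐ + rₚ).
e = (4.784e+09 − 2.446e+09) / (4.784e+09 + 2.446e+09) = 2.338e+09 / 7.23e+09 ≈ 0.3234.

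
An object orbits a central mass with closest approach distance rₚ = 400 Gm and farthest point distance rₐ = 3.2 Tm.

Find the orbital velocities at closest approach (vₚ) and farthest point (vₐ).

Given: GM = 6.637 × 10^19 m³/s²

Convert to SI: rₚ = 400 Gm = 4e+11 m; rₐ = 3.2 Tm = 3.2e+12 m.
Use the vis-viva equation v² = GM(2/r − 1/a) with a = (rₚ + rₐ)/2 = (4e+11 + 3.2e+12)/2 = 1.8e+12 m.
vₚ = √(GM · (2/rₚ − 1/a)) = √(6.637e+19 · (2/4e+11 − 1/1.8e+12)) m/s ≈ 1.717e+04 m/s = 17.17 km/s.
vₐ = √(GM · (2/rₐ − 1/a)) = √(6.637e+19 · (2/3.2e+12 − 1/1.8e+12)) m/s ≈ 2147 m/s = 2.147 km/s.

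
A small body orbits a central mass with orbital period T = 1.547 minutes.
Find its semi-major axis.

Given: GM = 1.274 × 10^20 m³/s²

Convert to SI: T = 1.547 minutes = 92.82 s.
Invert Kepler's third law: a = (GM · T² / (4π²))^(1/3).
Substituting T = 92.82 s and GM = 1.274e+20 m³/s²:
a = (1.274e+20 · (92.82)² / (4π²))^(1/3) m
a ≈ 3.029e+07 m = 3.029 × 10^7 m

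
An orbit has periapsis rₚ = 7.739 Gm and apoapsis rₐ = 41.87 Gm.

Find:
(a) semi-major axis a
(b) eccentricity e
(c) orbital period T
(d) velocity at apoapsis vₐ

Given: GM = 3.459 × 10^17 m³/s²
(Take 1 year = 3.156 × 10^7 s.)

Convert to SI: rₚ = 7.739 Gm = 7.739e+09 m; rₐ = 41.87 Gm = 4.187e+10 m.
(a) a = (rₚ + rₐ)/2 = (7.739e+09 + 4.187e+10)/2 ≈ 2.48e+10 m
(b) e = (rₐ − rₚ)/(rₐ + rₚ) = (4.187e+10 − 7.739e+09)/(4.187e+10 + 7.739e+09) ≈ 0.688
(c) With a = (rₚ + rₐ)/2 = 2.48045e+10 m, T = 2π √(a³/GM) = 2π √((2.48045e+10)³/3.459e+17) s ≈ 4.173e+07 s
(d) With a = (rₚ + rₐ)/2 = 2.48045e+10 m, vₐ = √(GM (2/rₐ − 1/a)) = √(3.459e+17 · (2/4.187e+10 − 1/2.48045e+10)) m/s ≈ 1605 m/s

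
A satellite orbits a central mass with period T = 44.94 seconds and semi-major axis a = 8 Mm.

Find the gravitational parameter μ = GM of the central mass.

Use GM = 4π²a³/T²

Convert to SI: a = 8 Mm = 8e+06 m.
GM = 4π² · a³ / T².
GM = 4π² · (8e+06)³ / (44.94)² m³/s² ≈ 1.001e+19 m³/s² = 1.001 × 10^19 m³/s².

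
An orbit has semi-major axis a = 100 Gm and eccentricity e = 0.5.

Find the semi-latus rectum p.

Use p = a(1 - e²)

Convert to SI: a = 100 Gm = 1e+11 m.
p = a (1 − e²).
p = 1e+11 · (1 − (0.5)²) = 1e+11 · 0.75 ≈ 7.5e+10 m = 75 Gm.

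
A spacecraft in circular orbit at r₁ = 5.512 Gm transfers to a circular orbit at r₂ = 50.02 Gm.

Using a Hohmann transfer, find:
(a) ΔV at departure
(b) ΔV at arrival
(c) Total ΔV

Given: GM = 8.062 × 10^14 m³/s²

Convert to SI: r₁ = 5.512 Gm = 5.512e+09 m; r₂ = 50.02 Gm = 5.002e+10 m.
Transfer semi-major axis: a_t = (r₁ + r₂)/2 = (5.512e+09 + 5.002e+10)/2 = 2.7766e+10 m.
Circular speeds: v₁ = √(GM/r₁) = 382.443 m/s, v₂ = √(GM/r₂) = 126.955 m/s.
Transfer speeds (vis-viva v² = GM(2/r − 1/a_t)): v₁ᵗ = 513.313 m/s, v₂ᵗ = 56.565 m/s.
(a) ΔV₁ = |v₁ᵗ − v₁| ≈ 130.9 m/s = 130.9 m/s.
(b) ΔV₂ = |v₂ − v₂ᵗ| ≈ 70.39 m/s = 70.39 m/s.
(c) ΔV_total = ΔV₁ + ΔV₂ ≈ 201.3 m/s = 201.3 m/s.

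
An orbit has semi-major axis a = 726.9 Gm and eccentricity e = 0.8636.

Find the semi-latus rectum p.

Convert to SI: a = 726.9 Gm = 7.269e+11 m.
p = a (1 − e²).
p = 7.269e+11 · (1 − (0.8636)²) = 7.269e+11 · 0.254195 ≈ 1.848e+11 m = 184.8 Gm.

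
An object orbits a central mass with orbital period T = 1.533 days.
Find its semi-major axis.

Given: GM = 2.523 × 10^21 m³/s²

Convert to SI: T = 1.533 days = 132451 s.
Invert Kepler's third law: a = (GM · T² / (4π²))^(1/3).
Substituting T = 132451 s and GM = 2.523e+21 m³/s²:
a = (2.523e+21 · (132451)² / (4π²))^(1/3) m
a ≈ 1.039e+10 m = 1.039 × 10^10 m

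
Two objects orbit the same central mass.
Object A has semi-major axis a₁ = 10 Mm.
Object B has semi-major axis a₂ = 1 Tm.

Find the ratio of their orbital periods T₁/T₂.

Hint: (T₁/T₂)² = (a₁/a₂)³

Convert to SI: a₁ = 10 Mm = 1e+07 m; a₂ = 1 Tm = 1e+12 m.
From Kepler's third law, (T₁/T₂)² = (a₁/a₂)³, so T₁/T₂ = (a₁/a₂)^(3/2).
a₁/a₂ = 1e+07 / 1e+12 = 1e-05.
T₁/T₂ = (1e-05)^(3/2) ≈ 3.162e-08.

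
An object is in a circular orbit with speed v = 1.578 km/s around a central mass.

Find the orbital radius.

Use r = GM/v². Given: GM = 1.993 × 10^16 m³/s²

Convert to SI: v = 1.578 km/s = 1578 m/s.
For a circular orbit, v² = GM / r, so r = GM / v².
r = 1.993e+16 / (1578)² m ≈ 8.004e+09 m = 8.004 Gm.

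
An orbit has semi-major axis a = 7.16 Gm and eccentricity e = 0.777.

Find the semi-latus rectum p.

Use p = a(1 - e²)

Convert to SI: a = 7.16 Gm = 7.16e+09 m.
p = a (1 − e²).
p = 7.16e+09 · (1 − (0.777)²) = 7.16e+09 · 0.396271 ≈ 2.837e+09 m = 2.837 Gm.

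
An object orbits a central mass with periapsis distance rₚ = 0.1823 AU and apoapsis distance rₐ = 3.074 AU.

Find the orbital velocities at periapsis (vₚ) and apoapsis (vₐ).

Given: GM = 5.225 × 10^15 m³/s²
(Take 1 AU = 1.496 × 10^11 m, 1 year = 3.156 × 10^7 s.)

Convert to SI: rₚ = 0.1823 AU = 2.72721e+10 m; rₐ = 3.074 AU = 4.5987e+11 m.
Use the vis-viva equation v² = GM(2/r − 1/a) with a = (rₚ + rₐ)/2 = (2.72721e+10 + 4.5987e+11)/2 = 2.43571e+11 m.
vₚ = √(GM · (2/rₚ − 1/a)) = √(5.225e+15 · (2/2.72721e+10 − 1/2.43571e+11)) m/s ≈ 601.4 m/s = 0.1269 AU/year.
vₐ = √(GM · (2/rₐ − 1/a)) = √(5.225e+15 · (2/4.5987e+11 − 1/2.43571e+11)) m/s ≈ 35.67 m/s = 0.007524 AU/year.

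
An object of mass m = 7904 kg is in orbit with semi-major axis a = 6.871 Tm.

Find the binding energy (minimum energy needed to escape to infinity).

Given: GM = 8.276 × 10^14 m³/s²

Convert to SI: a = 6.871 Tm = 6.871e+12 m.
Total orbital energy is E = −GMm/(2a); binding energy is E_bind = −E = GMm/(2a).
E_bind = 8.276e+14 · 7904 / (2 · 6.871e+12) J ≈ 4.76e+05 J = 476 kJ.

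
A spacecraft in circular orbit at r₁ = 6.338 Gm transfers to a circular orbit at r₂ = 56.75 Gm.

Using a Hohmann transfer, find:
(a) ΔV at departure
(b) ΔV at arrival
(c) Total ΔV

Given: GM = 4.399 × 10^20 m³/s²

Convert to SI: r₁ = 6.338 Gm = 6.338e+09 m; r₂ = 56.75 Gm = 5.675e+10 m.
Transfer semi-major axis: a_t = (r₁ + r₂)/2 = (6.338e+09 + 5.675e+10)/2 = 3.1544e+10 m.
Circular speeds: v₁ = √(GM/r₁) = 263452 m/s, v₂ = √(GM/r₂) = 88042.8 m/s.
Transfer speeds (vis-viva v² = GM(2/r − 1/a_t)): v₁ᵗ = 353367 m/s, v₂ᵗ = 39465 m/s.
(a) ΔV₁ = |v₁ᵗ − v₁| ≈ 8.991e+04 m/s = 89.91 km/s.
(b) ΔV₂ = |v₂ − v₂ᵗ| ≈ 4.858e+04 m/s = 48.58 km/s.
(c) ΔV_total = ΔV₁ + ΔV₂ ≈ 1.385e+05 m/s = 138.5 km/s.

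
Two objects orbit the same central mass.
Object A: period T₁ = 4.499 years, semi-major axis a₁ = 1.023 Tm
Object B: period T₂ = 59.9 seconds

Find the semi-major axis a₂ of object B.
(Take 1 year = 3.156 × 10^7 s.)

Convert to SI: T₁ = 4.499 years = 1.41988e+08 s; a₁ = 1.023 Tm = 1.023e+12 m.
Kepler's third law: (T₁/T₂)² = (a₁/a₂)³ ⇒ a₂ = a₁ · (T₂/T₁)^(2/3).
T₂/T₁ = 59.9 / 1.41988e+08 = 4.21865e-07.
a₂ = 1.023e+12 · (4.21865e-07)^(2/3) m ≈ 5.754e+07 m = 57.54 Mm.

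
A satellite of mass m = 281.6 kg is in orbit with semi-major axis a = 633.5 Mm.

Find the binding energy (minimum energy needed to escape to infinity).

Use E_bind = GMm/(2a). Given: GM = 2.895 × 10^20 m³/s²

Convert to SI: a = 633.5 Mm = 6.335e+08 m.
Total orbital energy is E = −GMm/(2a); binding energy is E_bind = −E = GMm/(2a).
E_bind = 2.895e+20 · 281.6 / (2 · 6.335e+08) J ≈ 6.434e+13 J = 64.34 TJ.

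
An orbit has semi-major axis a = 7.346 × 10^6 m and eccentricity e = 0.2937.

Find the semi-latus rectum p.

p = a (1 − e²).
p = 7.346e+06 · (1 − (0.2937)²) = 7.346e+06 · 0.91374 ≈ 6.712e+06 m = 6.712 × 10^6 m.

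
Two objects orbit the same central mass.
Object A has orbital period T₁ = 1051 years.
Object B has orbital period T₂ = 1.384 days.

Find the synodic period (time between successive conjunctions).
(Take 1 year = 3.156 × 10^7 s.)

Convert to SI: T₁ = 1051 years = 3.31696e+10 s; T₂ = 1.384 days = 119578 s.
T_syn = |T₁ · T₂ / (T₁ − T₂)|.
T_syn = |3.31696e+10 · 119578 / (3.31696e+10 − 119578)| s ≈ 1.196e+05 s = 1.384 days.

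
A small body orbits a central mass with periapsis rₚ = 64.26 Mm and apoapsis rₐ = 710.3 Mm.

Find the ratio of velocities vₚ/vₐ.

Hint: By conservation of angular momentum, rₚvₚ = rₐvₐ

Convert to SI: rₚ = 64.26 Mm = 6.426e+07 m; rₐ = 710.3 Mm = 7.103e+08 m.
Conservation of angular momentum gives rₚvₚ = rₐvₐ, so vₚ/vₐ = rₐ/rₚ.
vₚ/vₐ = 7.103e+08 / 6.426e+07 ≈ 11.05.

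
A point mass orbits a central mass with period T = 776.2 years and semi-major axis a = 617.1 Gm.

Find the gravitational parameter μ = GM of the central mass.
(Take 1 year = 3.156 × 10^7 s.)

Convert to SI: T = 776.2 years = 2.44969e+10 s; a = 617.1 Gm = 6.171e+11 m.
GM = 4π² · a³ / T².
GM = 4π² · (6.171e+11)³ / (2.44969e+10)² m³/s² ≈ 1.546e+16 m³/s² = 1.546 × 10^16 m³/s².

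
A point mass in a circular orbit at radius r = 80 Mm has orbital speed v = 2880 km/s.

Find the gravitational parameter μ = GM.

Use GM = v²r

Convert to SI: r = 80 Mm = 8e+07 m; v = 2880 km/s = 2.88e+06 m/s.
For a circular orbit v² = GM/r, so GM = v² · r.
GM = (2.88e+06)² · 8e+07 m³/s² ≈ 6.636e+20 m³/s² = 6.636 × 10^20 m³/s².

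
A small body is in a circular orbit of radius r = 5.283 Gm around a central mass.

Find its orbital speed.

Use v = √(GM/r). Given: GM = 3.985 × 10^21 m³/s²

Convert to SI: r = 5.283 Gm = 5.283e+09 m.
For a circular orbit, gravity supplies the centripetal force, so v = √(GM / r).
v = √(3.985e+21 / 5.283e+09) m/s ≈ 8.685e+05 m/s = 868.5 km/s.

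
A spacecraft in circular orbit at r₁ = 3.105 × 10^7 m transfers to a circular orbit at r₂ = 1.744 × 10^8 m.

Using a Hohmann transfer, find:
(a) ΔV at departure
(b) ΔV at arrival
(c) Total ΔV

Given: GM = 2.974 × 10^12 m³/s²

Transfer semi-major axis: a_t = (r₁ + r₂)/2 = (3.105e+07 + 1.744e+08)/2 = 1.02725e+08 m.
Circular speeds: v₁ = √(GM/r₁) = 309.485 m/s, v₂ = √(GM/r₂) = 130.586 m/s.
Transfer speeds (vis-viva v² = GM(2/r − 1/a_t)): v₁ᵗ = 403.25 m/s, v₂ᵗ = 71.7943 m/s.
(a) ΔV₁ = |v₁ᵗ − v₁| ≈ 93.77 m/s = 93.77 m/s.
(b) ΔV₂ = |v₂ − v₂ᵗ| ≈ 58.79 m/s = 58.79 m/s.
(c) ΔV_total = ΔV₁ + ΔV₂ ≈ 152.6 m/s = 152.6 m/s.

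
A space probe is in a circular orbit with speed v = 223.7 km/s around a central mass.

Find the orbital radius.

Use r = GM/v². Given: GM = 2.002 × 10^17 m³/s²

Convert to SI: v = 223.7 km/s = 223700 m/s.
For a circular orbit, v² = GM / r, so r = GM / v².
r = 2.002e+17 / (223700)² m ≈ 4.001e+06 m = 4.001 Mm.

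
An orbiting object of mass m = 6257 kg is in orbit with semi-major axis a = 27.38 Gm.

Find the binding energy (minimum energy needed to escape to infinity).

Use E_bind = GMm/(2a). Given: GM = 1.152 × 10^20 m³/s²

Convert to SI: a = 27.38 Gm = 2.738e+10 m.
Total orbital energy is E = −GMm/(2a); binding energy is E_bind = −E = GMm/(2a).
E_bind = 1.152e+20 · 6257 / (2 · 2.738e+10) J ≈ 1.316e+13 J = 13.16 TJ.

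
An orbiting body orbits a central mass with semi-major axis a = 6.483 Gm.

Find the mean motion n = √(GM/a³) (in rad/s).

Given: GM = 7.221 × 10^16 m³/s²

Convert to SI: a = 6.483 Gm = 6.483e+09 m.
n = √(GM / a³).
n = √(7.221e+16 / (6.483e+09)³) rad/s ≈ 5.148e-07 rad/s.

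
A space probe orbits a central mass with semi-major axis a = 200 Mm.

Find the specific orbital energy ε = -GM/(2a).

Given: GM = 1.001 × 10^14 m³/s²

Convert to SI: a = 200 Mm = 2e+08 m.
ε = −GM / (2a).
ε = −1.001e+14 / (2 · 2e+08) J/kg ≈ -2.502e+05 J/kg = -250.2 kJ/kg.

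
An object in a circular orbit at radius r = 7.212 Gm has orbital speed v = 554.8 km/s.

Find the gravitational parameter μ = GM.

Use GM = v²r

Convert to SI: r = 7.212 Gm = 7.212e+09 m; v = 554.8 km/s = 554800 m/s.
For a circular orbit v² = GM/r, so GM = v² · r.
GM = (554800)² · 7.212e+09 m³/s² ≈ 2.22e+21 m³/s² = 2.22 × 10^21 m³/s².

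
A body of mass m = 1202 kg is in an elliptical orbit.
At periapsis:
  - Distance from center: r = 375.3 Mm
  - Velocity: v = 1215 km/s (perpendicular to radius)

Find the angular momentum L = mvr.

Convert to SI: r = 375.3 Mm = 3.753e+08 m; v = 1215 km/s = 1.215e+06 m/s.
Since v is perpendicular to r, L = m · v · r.
L = 1202 · 1.215e+06 · 3.753e+08 kg·m²/s ≈ 5.481e+17 kg·m²/s.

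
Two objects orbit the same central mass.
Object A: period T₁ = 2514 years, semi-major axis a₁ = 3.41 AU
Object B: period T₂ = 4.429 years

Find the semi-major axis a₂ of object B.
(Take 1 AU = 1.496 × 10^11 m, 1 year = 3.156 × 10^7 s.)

Convert to SI: T₁ = 2514 years = 7.93418e+10 s; a₁ = 3.41 AU = 5.10136e+11 m; T₂ = 4.429 years = 1.39779e+08 s.
Kepler's third law: (T₁/T₂)² = (a₁/a₂)³ ⇒ a₂ = a₁ · (T₂/T₁)^(2/3).
T₂/T₁ = 1.39779e+08 / 7.93418e+10 = 0.00176173.
a₂ = 5.10136e+11 · (0.00176173)^(2/3) m ≈ 7.441e+09 m = 0.04974 AU.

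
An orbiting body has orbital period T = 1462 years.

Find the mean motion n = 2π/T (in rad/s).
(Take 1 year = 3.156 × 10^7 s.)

Convert to SI: T = 1462 years = 4.61407e+10 s.
n = 2π / T.
n = 2π / 4.61407e+10 s ≈ 1.362e-10 rad/s.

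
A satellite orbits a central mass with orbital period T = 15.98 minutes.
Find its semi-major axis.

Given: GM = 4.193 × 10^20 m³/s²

Convert to SI: T = 15.98 minutes = 958.8 s.
Invert Kepler's third law: a = (GM · T² / (4π²))^(1/3).
Substituting T = 958.8 s and GM = 4.193e+20 m³/s²:
a = (4.193e+20 · (958.8)² / (4π²))^(1/3) m
a ≈ 2.137e+08 m = 2.137 × 10^8 m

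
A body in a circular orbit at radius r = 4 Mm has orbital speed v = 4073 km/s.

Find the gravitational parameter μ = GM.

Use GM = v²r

Convert to SI: r = 4 Mm = 4e+06 m; v = 4073 km/s = 4.073e+06 m/s.
For a circular orbit v² = GM/r, so GM = v² · r.
GM = (4.073e+06)² · 4e+06 m³/s² ≈ 6.636e+19 m³/s² = 6.636 × 10^19 m³/s².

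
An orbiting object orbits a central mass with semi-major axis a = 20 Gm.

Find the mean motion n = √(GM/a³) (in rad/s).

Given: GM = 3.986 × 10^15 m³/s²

Convert to SI: a = 20 Gm = 2e+10 m.
n = √(GM / a³).
n = √(3.986e+15 / (2e+10)³) rad/s ≈ 2.232e-08 rad/s.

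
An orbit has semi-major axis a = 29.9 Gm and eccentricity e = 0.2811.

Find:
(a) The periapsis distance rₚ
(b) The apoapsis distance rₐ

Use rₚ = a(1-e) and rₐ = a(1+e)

Convert to SI: a = 29.9 Gm = 2.99e+10 m.
(a) rₚ = a(1 − e) = 2.99e+10 · (1 − 0.2811) = 2.99e+10 · 0.7189 ≈ 2.15e+10 m = 21.5 Gm.
(b) rₐ = a(1 + e) = 2.99e+10 · (1 + 0.2811) = 2.99e+10 · 1.2811 ≈ 3.83e+10 m = 38.3 Gm.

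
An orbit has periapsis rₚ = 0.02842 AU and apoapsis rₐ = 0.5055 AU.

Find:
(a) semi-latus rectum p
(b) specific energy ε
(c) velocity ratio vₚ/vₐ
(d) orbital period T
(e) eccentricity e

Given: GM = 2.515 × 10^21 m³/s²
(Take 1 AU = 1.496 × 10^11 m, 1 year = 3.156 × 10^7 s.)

Convert to SI: rₚ = 0.02842 AU = 4.25163e+09 m; rₐ = 0.5055 AU = 7.56228e+10 m.
(a) From a = (rₚ + rₐ)/2 = 3.99372e+10 m and e = (rₐ − rₚ)/(rₐ + rₚ) = 0.893542, p = a(1 − e²) = 3.99372e+10 · (1 − (0.893542)²) ≈ 8.051e+09 m
(b) With a = (rₚ + rₐ)/2 = 3.99372e+10 m, ε = −GM/(2a) = −2.515e+21/(2 · 3.99372e+10) J/kg ≈ -3.149e+10 J/kg
(c) Conservation of angular momentum (rₚvₚ = rₐvₐ) gives vₚ/vₐ = rₐ/rₚ = 7.56228e+10/4.25163e+09 ≈ 17.79
(d) With a = (rₚ + rₐ)/2 = 3.99372e+10 m, T = 2π √(a³/GM) = 2π √((3.99372e+10)³/2.515e+21) s ≈ 9.999e+05 s
(e) e = (rₐ − rₚ)/(rₐ + rₚ) = (7.56228e+10 − 4.25163e+09)/(7.56228e+10 + 4.25163e+09) ≈ 0.8935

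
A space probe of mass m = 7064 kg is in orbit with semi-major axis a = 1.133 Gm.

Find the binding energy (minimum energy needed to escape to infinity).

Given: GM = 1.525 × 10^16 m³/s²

Convert to SI: a = 1.133 Gm = 1.133e+09 m.
Total orbital energy is E = −GMm/(2a); binding energy is E_bind = −E = GMm/(2a).
E_bind = 1.525e+16 · 7064 / (2 · 1.133e+09) J ≈ 4.754e+10 J = 47.54 GJ.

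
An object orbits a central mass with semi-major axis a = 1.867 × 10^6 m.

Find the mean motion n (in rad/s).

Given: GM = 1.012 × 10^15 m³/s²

n = √(GM / a³).
n = √(1.012e+15 / (1.867e+06)³) rad/s ≈ 0.01247 rad/s.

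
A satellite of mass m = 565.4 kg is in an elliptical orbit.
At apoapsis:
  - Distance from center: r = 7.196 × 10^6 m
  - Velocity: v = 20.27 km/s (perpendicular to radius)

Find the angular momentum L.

Convert to SI: v = 20.27 km/s = 20270 m/s.
Since v is perpendicular to r, L = m · v · r.
L = 565.4 · 20270 · 7.196e+06 kg·m²/s ≈ 8.247e+13 kg·m²/s.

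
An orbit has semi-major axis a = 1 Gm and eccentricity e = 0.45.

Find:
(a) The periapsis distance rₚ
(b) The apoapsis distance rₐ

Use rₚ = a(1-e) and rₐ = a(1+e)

Convert to SI: a = 1 Gm = 1e+09 m.
(a) rₚ = a(1 − e) = 1e+09 · (1 − 0.45) = 1e+09 · 0.55 ≈ 5.5e+08 m = 550 Mm.
(b) rₐ = a(1 + e) = 1e+09 · (1 + 0.45) = 1e+09 · 1.45 ≈ 1.45e+09 m = 1.45 Gm.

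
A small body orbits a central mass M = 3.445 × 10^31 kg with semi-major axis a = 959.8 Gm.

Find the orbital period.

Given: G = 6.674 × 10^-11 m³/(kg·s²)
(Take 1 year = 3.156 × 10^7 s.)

Convert to SI: a = 959.8 Gm = 9.598e+11 m.
GM = G · M = 6.674e-11 · 3.445e+31 = 2.29919e+21 m³/s².
Kepler's third law: T = 2π √(a³ / GM).
Substituting a = 9.598e+11 m and GM = 2.29919e+21 m³/s²:
T = 2π √((9.598e+11)³ / 2.29919e+21) s
T ≈ 1.232e+08 s = 3.904 years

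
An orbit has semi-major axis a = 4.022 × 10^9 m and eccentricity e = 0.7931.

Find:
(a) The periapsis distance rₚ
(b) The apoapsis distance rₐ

(a) rₚ = a(1 − e) = 4.022e+09 · (1 − 0.7931) = 4.022e+09 · 0.2069 ≈ 8.322e+08 m = 8.322 × 10^8 m.
(b) rₐ = a(1 + e) = 4.022e+09 · (1 + 0.7931) = 4.022e+09 · 1.7931 ≈ 7.212e+09 m = 7.212 × 10^9 m.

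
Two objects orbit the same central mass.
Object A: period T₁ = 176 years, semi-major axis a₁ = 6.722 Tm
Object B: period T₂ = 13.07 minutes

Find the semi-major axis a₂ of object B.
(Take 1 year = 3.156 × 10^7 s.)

Convert to SI: T₁ = 176 years = 5.55456e+09 s; a₁ = 6.722 Tm = 6.722e+12 m; T₂ = 13.07 minutes = 784.2 s.
Kepler's third law: (T₁/T₂)² = (a₁/a₂)³ ⇒ a₂ = a₁ · (T₂/T₁)^(2/3).
T₂/T₁ = 784.2 / 5.55456e+09 = 1.41181e-07.
a₂ = 6.722e+12 · (1.41181e-07)^(2/3) m ≈ 1.823e+08 m = 182.3 Mm.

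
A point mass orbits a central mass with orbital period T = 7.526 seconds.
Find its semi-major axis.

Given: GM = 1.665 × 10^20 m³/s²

Invert Kepler's third law: a = (GM · T² / (4π²))^(1/3).
Substituting T = 7.526 s and GM = 1.665e+20 m³/s²:
a = (1.665e+20 · (7.526)² / (4π²))^(1/3) m
a ≈ 6.205e+06 m = 6.205 Mm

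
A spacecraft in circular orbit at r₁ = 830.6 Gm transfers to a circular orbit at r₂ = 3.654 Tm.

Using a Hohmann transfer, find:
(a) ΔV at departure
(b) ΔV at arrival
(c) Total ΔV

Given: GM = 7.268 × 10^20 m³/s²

Convert to SI: r₁ = 830.6 Gm = 8.306e+11 m; r₂ = 3.654 Tm = 3.654e+12 m.
Transfer semi-major axis: a_t = (r₁ + r₂)/2 = (8.306e+11 + 3.654e+12)/2 = 2.2423e+12 m.
Circular speeds: v₁ = √(GM/r₁) = 29580.9 m/s, v₂ = √(GM/r₂) = 14103.4 m/s.
Transfer speeds (vis-viva v² = GM(2/r − 1/a_t)): v₁ᵗ = 37761.5 m/s, v₂ᵗ = 8583.66 m/s.
(a) ΔV₁ = |v₁ᵗ − v₁| ≈ 8181 m/s = 8.181 km/s.
(b) ΔV₂ = |v₂ − v₂ᵗ| ≈ 5520 m/s = 5.52 km/s.
(c) ΔV_total = ΔV₁ + ΔV₂ ≈ 1.37e+04 m/s = 13.7 km/s.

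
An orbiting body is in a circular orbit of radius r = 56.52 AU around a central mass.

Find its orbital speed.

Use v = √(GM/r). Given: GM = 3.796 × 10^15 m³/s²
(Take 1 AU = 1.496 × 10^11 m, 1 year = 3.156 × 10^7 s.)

Convert to SI: r = 56.52 AU = 8.45539e+12 m.
For a circular orbit, gravity supplies the centripetal force, so v = √(GM / r).
v = √(3.796e+15 / 8.45539e+12) m/s ≈ 21.19 m/s = 0.00447 AU/year.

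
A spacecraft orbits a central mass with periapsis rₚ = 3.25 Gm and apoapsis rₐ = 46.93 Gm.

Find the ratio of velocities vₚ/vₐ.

Convert to SI: rₚ = 3.25 Gm = 3.25e+09 m; rₐ = 46.93 Gm = 4.693e+10 m.
Conservation of angular momentum gives rₚvₚ = rₐvₐ, so vₚ/vₐ = rₐ/rₚ.
vₚ/vₐ = 4.693e+10 / 3.25e+09 ≈ 14.44.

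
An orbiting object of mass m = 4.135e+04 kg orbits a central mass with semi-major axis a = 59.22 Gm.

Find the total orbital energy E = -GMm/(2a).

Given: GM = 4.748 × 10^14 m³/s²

Convert to SI: a = 59.22 Gm = 5.922e+10 m.
E = −GMm / (2a).
E = −4.748e+14 · 4.135e+04 / (2 · 5.922e+10) J ≈ -1.658e+08 J = -165.8 MJ.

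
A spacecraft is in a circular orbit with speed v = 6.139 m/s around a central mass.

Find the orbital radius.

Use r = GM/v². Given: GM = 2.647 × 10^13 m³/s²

For a circular orbit, v² = GM / r, so r = GM / v².
r = 2.647e+13 / (6.139)² m ≈ 7.024e+11 m = 702.4 Gm.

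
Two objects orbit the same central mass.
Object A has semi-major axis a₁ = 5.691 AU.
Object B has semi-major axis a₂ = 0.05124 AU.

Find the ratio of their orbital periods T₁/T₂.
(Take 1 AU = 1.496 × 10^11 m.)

Convert to SI: a₁ = 5.691 AU = 8.51374e+11 m; a₂ = 0.05124 AU = 7.6655e+09 m.
From Kepler's third law, (T₁/T₂)² = (a₁/a₂)³, so T₁/T₂ = (a₁/a₂)^(3/2).
a₁/a₂ = 8.51374e+11 / 7.6655e+09 = 111.066.
T₁/T₂ = (111.066)^(3/2) ≈ 1170.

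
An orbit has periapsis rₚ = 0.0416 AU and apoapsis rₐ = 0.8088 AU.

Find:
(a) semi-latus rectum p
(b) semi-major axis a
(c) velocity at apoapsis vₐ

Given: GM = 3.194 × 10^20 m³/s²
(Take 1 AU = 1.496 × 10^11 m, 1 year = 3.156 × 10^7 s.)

Convert to SI: rₚ = 0.0416 AU = 6.22336e+09 m; rₐ = 0.8088 AU = 1.20996e+11 m.
(a) From a = (rₚ + rₐ)/2 = 6.36099e+10 m and e = (rₐ − rₚ)/(rₐ + rₚ) = 0.902164, p = a(1 − e²) = 6.36099e+10 · (1 − (0.902164)²) ≈ 1.184e+10 m
(b) a = (rₚ + rₐ)/2 = (6.22336e+09 + 1.20996e+11)/2 ≈ 6.361e+10 m
(c) With a = (rₚ + rₐ)/2 = 6.36099e+10 m, vₐ = √(GM (2/rₐ − 1/a)) = √(3.194e+20 · (2/1.20996e+11 − 1/6.36099e+10)) m/s ≈ 1.607e+04 m/s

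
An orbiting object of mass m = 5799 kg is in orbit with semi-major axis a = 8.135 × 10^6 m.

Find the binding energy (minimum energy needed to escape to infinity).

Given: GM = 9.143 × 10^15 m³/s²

Total orbital energy is E = −GMm/(2a); binding energy is E_bind = −E = GMm/(2a).
E_bind = 9.143e+15 · 5799 / (2 · 8.135e+06) J ≈ 3.259e+12 J = 3.259 TJ.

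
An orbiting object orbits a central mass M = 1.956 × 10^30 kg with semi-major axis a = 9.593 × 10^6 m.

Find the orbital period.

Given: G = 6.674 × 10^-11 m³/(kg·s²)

GM = G · M = 6.674e-11 · 1.956e+30 = 1.30543e+20 m³/s².
Kepler's third law: T = 2π √(a³ / GM).
Substituting a = 9.593e+06 m and GM = 1.30543e+20 m³/s²:
T = 2π √((9.593e+06)³ / 1.30543e+20) s
T ≈ 16.34 s = 16.34 seconds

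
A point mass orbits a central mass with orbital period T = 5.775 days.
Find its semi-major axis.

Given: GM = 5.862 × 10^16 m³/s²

Convert to SI: T = 5.775 days = 498960 s.
Invert Kepler's third law: a = (GM · T² / (4π²))^(1/3).
Substituting T = 498960 s and GM = 5.862e+16 m³/s²:
a = (5.862e+16 · (498960)² / (4π²))^(1/3) m
a ≈ 7.177e+08 m = 7.177 × 10^8 m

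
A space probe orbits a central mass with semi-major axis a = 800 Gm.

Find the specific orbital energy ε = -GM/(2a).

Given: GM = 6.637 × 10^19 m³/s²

Convert to SI: a = 800 Gm = 8e+11 m.
ε = −GM / (2a).
ε = −6.637e+19 / (2 · 8e+11) J/kg ≈ -4.148e+07 J/kg = -41.48 MJ/kg.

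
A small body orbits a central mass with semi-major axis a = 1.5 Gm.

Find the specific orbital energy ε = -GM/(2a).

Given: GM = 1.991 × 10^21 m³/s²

Convert to SI: a = 1.5 Gm = 1.5e+09 m.
ε = −GM / (2a).
ε = −1.991e+21 / (2 · 1.5e+09) J/kg ≈ -6.637e+11 J/kg = -663.7 GJ/kg.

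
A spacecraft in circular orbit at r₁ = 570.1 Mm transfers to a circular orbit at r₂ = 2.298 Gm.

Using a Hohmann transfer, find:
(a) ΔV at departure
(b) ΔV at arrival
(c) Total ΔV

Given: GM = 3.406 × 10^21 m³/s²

Convert to SI: r₁ = 570.1 Mm = 5.701e+08 m; r₂ = 2.298 Gm = 2.298e+09 m.
Transfer semi-major axis: a_t = (r₁ + r₂)/2 = (5.701e+08 + 2.298e+09)/2 = 1.43405e+09 m.
Circular speeds: v₁ = √(GM/r₁) = 2.44426e+06 m/s, v₂ = √(GM/r₂) = 1.21744e+06 m/s.
Transfer speeds (vis-viva v² = GM(2/r − 1/a_t)): v₁ᵗ = 3.09414e+06 m/s, v₂ᵗ = 767610 m/s.
(a) ΔV₁ = |v₁ᵗ − v₁| ≈ 6.499e+05 m/s = 649.9 km/s.
(b) ΔV₂ = |v₂ − v₂ᵗ| ≈ 4.498e+05 m/s = 449.8 km/s.
(c) ΔV_total = ΔV₁ + ΔV₂ ≈ 1.1e+06 m/s = 1100 km/s.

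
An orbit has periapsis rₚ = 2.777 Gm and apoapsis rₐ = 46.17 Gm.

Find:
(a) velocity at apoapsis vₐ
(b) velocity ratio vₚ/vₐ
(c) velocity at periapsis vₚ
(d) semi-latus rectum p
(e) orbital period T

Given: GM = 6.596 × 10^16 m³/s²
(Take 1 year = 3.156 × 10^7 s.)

Convert to SI: rₚ = 2.777 Gm = 2.777e+09 m; rₐ = 46.17 Gm = 4.617e+10 m.
(a) With a = (rₚ + rₐ)/2 = 2.44735e+10 m, vₐ = √(GM (2/rₐ − 1/a)) = √(6.596e+16 · (2/4.617e+10 − 1/2.44735e+10)) m/s ≈ 402.6 m/s
(b) Conservation of angular momentum (rₚvₚ = rₐvₐ) gives vₚ/vₐ = rₐ/rₚ = 4.617e+10/2.777e+09 ≈ 16.63
(c) With a = (rₚ + rₐ)/2 = 2.44735e+10 m, vₚ = √(GM (2/rₚ − 1/a)) = √(6.596e+16 · (2/2.777e+09 − 1/2.44735e+10)) m/s ≈ 6694 m/s
(d) From a = (rₚ + rₐ)/2 = 2.44735e+10 m and e = (rₐ − rₚ)/(rₐ + rₚ) = 0.88653, p = a(1 − e²) = 2.44735e+10 · (1 − (0.88653)²) ≈ 5.239e+09 m
(e) With a = (rₚ + rₐ)/2 = 2.44735e+10 m, T = 2π √(a³/GM) = 2π √((2.44735e+10)³/6.596e+16) s ≈ 9.367e+07 s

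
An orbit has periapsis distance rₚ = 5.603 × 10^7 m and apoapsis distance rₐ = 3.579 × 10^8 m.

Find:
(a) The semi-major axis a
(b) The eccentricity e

(a) a = (rₚ + rₐ) / 2 = (5.603e+07 + 3.579e+08) / 2 ≈ 2.07e+08 m = 2.07 × 10^8 m.
(b) e = (rₐ − rₚ) / (rₐ + rₚ) = (3.579e+08 − 5.603e+07) / (3.579e+08 + 5.603e+07) ≈ 0.7293.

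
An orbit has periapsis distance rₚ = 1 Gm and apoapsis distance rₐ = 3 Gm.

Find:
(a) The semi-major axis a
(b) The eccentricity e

Convert to SI: rₚ = 1 Gm = 1e+09 m; rₐ = 3 Gm = 3e+09 m.
(a) a = (rₚ + rₐ) / 2 = (1e+09 + 3e+09) / 2 ≈ 2e+09 m = 2 Gm.
(b) e = (rₐ − rₚ) / (rₐ + rₚ) = (3e+09 − 1e+09) / (3e+09 + 1e+09) ≈ 0.5.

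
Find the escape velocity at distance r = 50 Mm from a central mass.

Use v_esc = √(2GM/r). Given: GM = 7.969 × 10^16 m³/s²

Convert to SI: r = 50 Mm = 5e+07 m.
Escape velocity comes from setting total energy to zero: ½v² − GM/r = 0 ⇒ v_esc = √(2GM / r).
v_esc = √(2 · 7.969e+16 / 5e+07) m/s ≈ 5.646e+04 m/s = 56.46 km/s.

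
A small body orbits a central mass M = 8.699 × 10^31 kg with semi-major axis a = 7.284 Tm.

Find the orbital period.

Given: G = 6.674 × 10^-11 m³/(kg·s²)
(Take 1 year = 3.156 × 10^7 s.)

Convert to SI: a = 7.284 Tm = 7.284e+12 m.
GM = G · M = 6.674e-11 · 8.699e+31 = 5.80571e+21 m³/s².
Kepler's third law: T = 2π √(a³ / GM).
Substituting a = 7.284e+12 m and GM = 5.80571e+21 m³/s²:
T = 2π √((7.284e+12)³ / 5.80571e+21) s
T ≈ 1.621e+09 s = 51.37 years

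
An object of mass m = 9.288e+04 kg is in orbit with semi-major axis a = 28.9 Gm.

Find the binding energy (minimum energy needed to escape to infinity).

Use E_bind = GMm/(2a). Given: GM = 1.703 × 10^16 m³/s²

Convert to SI: a = 28.9 Gm = 2.89e+10 m.
Total orbital energy is E = −GMm/(2a); binding energy is E_bind = −E = GMm/(2a).
E_bind = 1.703e+16 · 9.288e+04 / (2 · 2.89e+10) J ≈ 2.737e+10 J = 27.37 GJ.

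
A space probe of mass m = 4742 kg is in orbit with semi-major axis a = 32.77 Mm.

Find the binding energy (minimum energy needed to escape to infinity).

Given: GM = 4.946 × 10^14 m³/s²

Convert to SI: a = 32.77 Mm = 3.277e+07 m.
Total orbital energy is E = −GMm/(2a); binding energy is E_bind = −E = GMm/(2a).
E_bind = 4.946e+14 · 4742 / (2 · 3.277e+07) J ≈ 3.579e+10 J = 35.79 GJ.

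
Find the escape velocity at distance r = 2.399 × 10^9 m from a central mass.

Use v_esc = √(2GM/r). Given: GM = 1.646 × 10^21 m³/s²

Escape velocity comes from setting total energy to zero: ½v² − GM/r = 0 ⇒ v_esc = √(2GM / r).
v_esc = √(2 · 1.646e+21 / 2.399e+09) m/s ≈ 1.171e+06 m/s = 1171 km/s.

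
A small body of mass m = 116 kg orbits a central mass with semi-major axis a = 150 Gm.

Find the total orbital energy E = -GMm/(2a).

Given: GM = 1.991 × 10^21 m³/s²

Convert to SI: a = 150 Gm = 1.5e+11 m.
E = −GMm / (2a).
E = −1.991e+21 · 116 / (2 · 1.5e+11) J ≈ -7.699e+11 J = -769.9 GJ.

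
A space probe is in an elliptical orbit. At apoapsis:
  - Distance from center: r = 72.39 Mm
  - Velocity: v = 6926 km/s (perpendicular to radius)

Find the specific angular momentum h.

Convert to SI: r = 72.39 Mm = 7.239e+07 m; v = 6926 km/s = 6.926e+06 m/s.
With v perpendicular to r, h = r · v.
h = 7.239e+07 · 6.926e+06 m²/s ≈ 5.014e+14 m²/s.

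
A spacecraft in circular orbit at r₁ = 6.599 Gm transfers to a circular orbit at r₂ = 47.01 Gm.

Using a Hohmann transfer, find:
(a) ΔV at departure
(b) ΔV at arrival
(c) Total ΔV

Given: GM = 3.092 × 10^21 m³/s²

Convert to SI: r₁ = 6.599 Gm = 6.599e+09 m; r₂ = 47.01 Gm = 4.701e+10 m.
Transfer semi-major axis: a_t = (r₁ + r₂)/2 = (6.599e+09 + 4.701e+10)/2 = 2.68045e+10 m.
Circular speeds: v₁ = √(GM/r₁) = 684511 m/s, v₂ = √(GM/r₂) = 256463 m/s.
Transfer speeds (vis-viva v² = GM(2/r − 1/a_t)): v₁ᵗ = 906509 m/s, v₂ᵗ = 127251 m/s.
(a) ΔV₁ = |v₁ᵗ − v₁| ≈ 2.22e+05 m/s = 222 km/s.
(b) ΔV₂ = |v₂ − v₂ᵗ| ≈ 1.292e+05 m/s = 129.2 km/s.
(c) ΔV_total = ΔV₁ + ΔV₂ ≈ 3.512e+05 m/s = 351.2 km/s.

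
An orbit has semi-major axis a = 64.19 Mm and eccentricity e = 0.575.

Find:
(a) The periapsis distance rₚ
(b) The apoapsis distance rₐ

Convert to SI: a = 64.19 Mm = 6.419e+07 m.
(a) rₚ = a(1 − e) = 6.419e+07 · (1 − 0.575) = 6.419e+07 · 0.425 ≈ 2.728e+07 m = 27.28 Mm.
(b) rₐ = a(1 + e) = 6.419e+07 · (1 + 0.575) = 6.419e+07 · 1.575 ≈ 1.011e+08 m = 101.1 Mm.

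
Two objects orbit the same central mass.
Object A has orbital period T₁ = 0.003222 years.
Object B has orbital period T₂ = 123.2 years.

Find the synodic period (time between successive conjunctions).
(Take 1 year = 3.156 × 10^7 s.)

Convert to SI: T₁ = 0.003222 years = 101686 s; T₂ = 123.2 years = 3.88819e+09 s.
T_syn = |T₁ · T₂ / (T₁ − T₂)|.
T_syn = |101686 · 3.88819e+09 / (101686 − 3.88819e+09)| s ≈ 1.017e+05 s = 0.003222 years.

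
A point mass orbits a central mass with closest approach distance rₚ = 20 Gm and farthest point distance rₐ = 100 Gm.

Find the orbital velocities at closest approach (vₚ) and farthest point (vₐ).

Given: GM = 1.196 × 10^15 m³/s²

Convert to SI: rₚ = 20 Gm = 2e+10 m; rₐ = 100 Gm = 1e+11 m.
Use the vis-viva equation v² = GM(2/r − 1/a) with a = (rₚ + rₐ)/2 = (2e+10 + 1e+11)/2 = 6e+10 m.
vₚ = √(GM · (2/rₚ − 1/a)) = √(1.196e+15 · (2/2e+10 − 1/6e+10)) m/s ≈ 315.7 m/s = 315.7 m/s.
vₐ = √(GM · (2/rₐ − 1/a)) = √(1.196e+15 · (2/1e+11 − 1/6e+10)) m/s ≈ 63.14 m/s = 63.14 m/s.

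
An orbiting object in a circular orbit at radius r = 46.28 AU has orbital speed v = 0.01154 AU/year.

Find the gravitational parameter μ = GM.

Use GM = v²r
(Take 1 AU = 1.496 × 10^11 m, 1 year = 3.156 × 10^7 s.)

Convert to SI: r = 46.28 AU = 6.92349e+12 m; v = 0.01154 AU/year = 54.7016 m/s.
For a circular orbit v² = GM/r, so GM = v² · r.
GM = (54.7016)² · 6.92349e+12 m³/s² ≈ 2.072e+16 m³/s² = 2.072 × 10^16 m³/s².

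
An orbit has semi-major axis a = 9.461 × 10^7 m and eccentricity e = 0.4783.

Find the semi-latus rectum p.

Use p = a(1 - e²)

p = a (1 − e²).
p = 9.461e+07 · (1 − (0.4783)²) = 9.461e+07 · 0.771229 ≈ 7.297e+07 m = 7.297 × 10^7 m.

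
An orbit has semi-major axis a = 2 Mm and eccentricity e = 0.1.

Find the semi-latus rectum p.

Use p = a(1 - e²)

Convert to SI: a = 2 Mm = 2e+06 m.
p = a (1 − e²).
p = 2e+06 · (1 − (0.1)²) = 2e+06 · 0.99 ≈ 1.98e+06 m = 1.98 Mm.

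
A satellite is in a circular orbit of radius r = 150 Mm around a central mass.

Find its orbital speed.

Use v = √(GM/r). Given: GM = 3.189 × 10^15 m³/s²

Convert to SI: r = 150 Mm = 1.5e+08 m.
For a circular orbit, gravity supplies the centripetal force, so v = √(GM / r).
v = √(3.189e+15 / 1.5e+08) m/s ≈ 4611 m/s = 4.611 km/s.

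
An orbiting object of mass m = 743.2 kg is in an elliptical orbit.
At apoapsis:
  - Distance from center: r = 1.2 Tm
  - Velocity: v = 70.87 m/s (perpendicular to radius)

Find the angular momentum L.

Convert to SI: r = 1.2 Tm = 1.2e+12 m.
Since v is perpendicular to r, L = m · v · r.
L = 743.2 · 70.87 · 1.2e+12 kg·m²/s ≈ 6.32e+16 kg·m²/s.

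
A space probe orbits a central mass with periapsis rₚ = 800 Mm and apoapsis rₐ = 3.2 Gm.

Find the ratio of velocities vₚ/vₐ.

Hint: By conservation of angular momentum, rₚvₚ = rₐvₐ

Convert to SI: rₚ = 800 Mm = 8e+08 m; rₐ = 3.2 Gm = 3.2e+09 m.
Conservation of angular momentum gives rₚvₚ = rₐvₐ, so vₚ/vₐ = rₐ/rₚ.
vₚ/vₐ = 3.2e+09 / 8e+08 ≈ 4.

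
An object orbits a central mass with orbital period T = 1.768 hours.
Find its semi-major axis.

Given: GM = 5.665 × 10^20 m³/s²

Convert to SI: T = 1.768 hours = 6364.8 s.
Invert Kepler's third law: a = (GM · T² / (4π²))^(1/3).
Substituting T = 6364.8 s and GM = 5.665e+20 m³/s²:
a = (5.665e+20 · (6364.8)² / (4π²))^(1/3) m
a ≈ 8.346e+08 m = 8.346 × 10^8 m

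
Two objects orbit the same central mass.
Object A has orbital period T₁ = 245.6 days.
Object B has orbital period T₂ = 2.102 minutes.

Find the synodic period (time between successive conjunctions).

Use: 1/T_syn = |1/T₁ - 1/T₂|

Convert to SI: T₁ = 245.6 days = 2.12198e+07 s; T₂ = 2.102 minutes = 126.12 s.
T_syn = |T₁ · T₂ / (T₁ − T₂)|.
T_syn = |2.12198e+07 · 126.12 / (2.12198e+07 − 126.12)| s ≈ 126.1 s = 2.102 minutes.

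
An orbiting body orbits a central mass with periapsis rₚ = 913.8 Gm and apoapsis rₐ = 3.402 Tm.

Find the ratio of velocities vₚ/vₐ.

Convert to SI: rₚ = 913.8 Gm = 9.138e+11 m; rₐ = 3.402 Tm = 3.402e+12 m.
Conservation of angular momentum gives rₚvₚ = rₐvₐ, so vₚ/vₐ = rₐ/rₚ.
vₚ/vₐ = 3.402e+12 / 9.138e+11 ≈ 3.723.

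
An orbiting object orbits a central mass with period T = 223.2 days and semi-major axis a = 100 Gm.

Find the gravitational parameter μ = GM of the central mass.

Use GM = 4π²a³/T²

Convert to SI: T = 223.2 days = 1.92845e+07 s; a = 100 Gm = 1e+11 m.
GM = 4π² · a³ / T².
GM = 4π² · (1e+11)³ / (1.92845e+07)² m³/s² ≈ 1.062e+20 m³/s² = 1.062 × 10^20 m³/s².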